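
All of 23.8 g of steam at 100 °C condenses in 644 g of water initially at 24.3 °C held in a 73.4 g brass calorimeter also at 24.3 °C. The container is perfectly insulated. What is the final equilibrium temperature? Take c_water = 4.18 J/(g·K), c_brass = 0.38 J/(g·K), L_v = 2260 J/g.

T_f ≈ 46.0 °C

Conservation of energy gives ΣQ = 0:
latent heat released on condensation: 23.8×2260 = 53788
  condensate cools 100→T: 23.8×4.18×(T − 100) = 99.48(T − 100)
  original water: 2691.9(T − 24.3)
  brass cup: 73.4×0.38×(T − 24.3) = 27.89(T − 24.3)
2819.3 T = 53788 + 9948.4 + 66091 = 129828
T ≈ 46.05 °C — below 100 °C, confirming all the steam condensed.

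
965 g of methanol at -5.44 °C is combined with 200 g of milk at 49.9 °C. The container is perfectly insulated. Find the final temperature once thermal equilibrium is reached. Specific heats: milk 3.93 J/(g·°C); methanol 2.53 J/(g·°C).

T_f ≈ 8.0 °C

Heat lost by the milk equals heat gained by the methanol:
200·3.93·(49.9 − T) = 965·2.53·(T − (-5.44))
786(49.9 − T) = 2441.4(T − (-5.44))
3227.4 T = 25940  ⇒  T ≈ 8.04 °C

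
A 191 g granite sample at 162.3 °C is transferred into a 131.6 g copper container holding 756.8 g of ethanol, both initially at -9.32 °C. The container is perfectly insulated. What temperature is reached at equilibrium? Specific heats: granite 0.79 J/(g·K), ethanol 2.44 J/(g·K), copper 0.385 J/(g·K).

Conservation of energy gives ΣQ = 0:
191*0.79*(T − 162.3) + 756.8*2.44*(T − (-9.32)) + 131.6*0.385*(T − (-9.32)) = 0
2048.1 T = 6807
T = 6807/2048.1 ≈ 3.32 °C

T_f ≈ 3.3 °C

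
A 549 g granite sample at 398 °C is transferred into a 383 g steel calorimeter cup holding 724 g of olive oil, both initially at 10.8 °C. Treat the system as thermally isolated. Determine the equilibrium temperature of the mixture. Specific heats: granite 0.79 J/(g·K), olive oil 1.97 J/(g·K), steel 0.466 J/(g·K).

T_f ≈ 93.2 °C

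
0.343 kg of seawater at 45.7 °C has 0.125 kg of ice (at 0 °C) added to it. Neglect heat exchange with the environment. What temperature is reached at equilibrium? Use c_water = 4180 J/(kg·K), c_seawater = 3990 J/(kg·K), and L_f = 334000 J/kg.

Setting the total heat transfer to zero:
latent heat to melt: 0.125·334000 = 41750; meltwater 0→T: 0.125·4180·T = 522.5 T; seawater: 1368.6(T − 45.7)
1891.1 T = 62544 − 41750 = 20794
T ≈ 11.00 °C (positive, so assuming full melt was valid).

T_f ≈ 11.0 °C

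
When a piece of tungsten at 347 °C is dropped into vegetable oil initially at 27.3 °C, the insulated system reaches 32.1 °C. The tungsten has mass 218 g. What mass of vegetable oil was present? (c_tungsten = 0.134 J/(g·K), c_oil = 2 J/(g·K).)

m ≈ 958 g

Conservation of energy gives ΣQ = 0:
218·0.134·(32.1 − 347) + m·2·(32.1 − 27.3) = 0
9.6 m = 9198.9
m = 9198.9/9.6 ≈ 958.2 g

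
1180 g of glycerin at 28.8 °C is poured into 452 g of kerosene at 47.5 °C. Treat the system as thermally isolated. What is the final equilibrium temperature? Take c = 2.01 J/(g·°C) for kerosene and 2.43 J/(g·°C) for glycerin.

With ΣQ=0 the equilibrium temperature is the m·c-weighted mean:
T_f = (908.52·47.5 + 2867.4·28.8) / (908.52 + 2867.4)
    = 125736 / 3775.9 ≈ 33.30 °C

T_f ≈ 33.3 °C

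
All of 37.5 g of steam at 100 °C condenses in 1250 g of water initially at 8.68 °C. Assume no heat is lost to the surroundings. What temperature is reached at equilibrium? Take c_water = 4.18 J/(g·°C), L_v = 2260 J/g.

T_f ≈ 27.1 °C

Let T be the final temperature. ΣQ_i = 0:
latent heat released on condensation: 37.5×2260 = 84750; condensed water 100 °C→T: 156.75(T − 100); water warms: 1250×4.18×(T − 8.68) = 5225(T − 8.68)
5381.8 T = 84750 + 15675 + 45353 = 145778
T ≈ 27.09 °C — below 100 °C, confirming all the steam condensed.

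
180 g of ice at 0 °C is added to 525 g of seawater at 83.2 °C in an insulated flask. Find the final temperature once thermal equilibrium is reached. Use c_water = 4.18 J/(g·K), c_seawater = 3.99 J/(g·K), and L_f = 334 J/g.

T_f ≈ 40.1 °C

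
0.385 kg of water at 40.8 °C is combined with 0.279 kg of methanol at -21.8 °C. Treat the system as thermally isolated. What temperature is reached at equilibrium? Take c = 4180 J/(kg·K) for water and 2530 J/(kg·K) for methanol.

T_f ≈ 21.7 °C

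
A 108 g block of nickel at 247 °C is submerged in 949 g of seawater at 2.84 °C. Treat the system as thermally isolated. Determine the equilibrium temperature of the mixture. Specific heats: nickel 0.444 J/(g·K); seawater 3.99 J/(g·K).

T_f ≈ 5.9 °C

Heat lost by the nickel equals heat gained by the seawater:
108×0.444×(247 − T) = 949×3.99×(T − 2.84)
47.95(247 − T) = 3786.5(T − 2.84)
3834.5 T = 22598  ⇒  T ≈ 5.89 °C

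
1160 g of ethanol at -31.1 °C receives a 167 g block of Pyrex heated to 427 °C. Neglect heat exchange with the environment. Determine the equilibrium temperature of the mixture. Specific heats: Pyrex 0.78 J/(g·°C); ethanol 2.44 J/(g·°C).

Taking heat into each body as positive, Σ m c ΔT = 0:
167*0.78*(T − 427) + 1160*2.44*(T − (-31.1)) = 0
2960.7 T = -32404
T ≈ -10.94 °C

T_f ≈ -10.9 °C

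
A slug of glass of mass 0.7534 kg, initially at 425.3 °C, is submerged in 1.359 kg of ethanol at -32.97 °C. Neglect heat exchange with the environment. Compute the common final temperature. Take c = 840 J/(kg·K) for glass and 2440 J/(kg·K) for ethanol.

T_f ≈ 40.5 °C

Conservation of energy gives ΣQ = 0:
0.7534×840×(T − 425.3) + 1.359×2440×(T − (-32.97)) = 0
(632.86 + 3316) T = 632.86×425.3 + 3316×(-32.97)
T = 159826 / 3948.8 = 40.5 °C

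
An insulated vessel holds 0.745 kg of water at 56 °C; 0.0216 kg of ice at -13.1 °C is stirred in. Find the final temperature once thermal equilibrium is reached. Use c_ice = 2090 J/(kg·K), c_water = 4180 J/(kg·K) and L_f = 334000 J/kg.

T_f ≈ 52.0 °C

Net heat exchanged in the isolated system is zero:
warm ice to 0 °C: 0.0216·2090·(0 − (-13.1)) = 591.39
  fusion: m_ice L_f = 0.0216·334000 = 7214.4
  meltwater 0→T: 0.0216·4180·T = 90.29 T
  water: 3114.1(T − 56)
3204.4 T = 174390 − 7805.8 = 166584
T ≈ 51.99 °C. Since T > 0 °C, the all-ice-melts assumption holds.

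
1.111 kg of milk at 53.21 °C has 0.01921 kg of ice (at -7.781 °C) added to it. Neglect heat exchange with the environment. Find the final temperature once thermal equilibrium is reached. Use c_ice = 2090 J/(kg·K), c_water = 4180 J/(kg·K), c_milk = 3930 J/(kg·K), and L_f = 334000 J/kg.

T_f ≈ 50.7 °C

Heat gained plus heat lost sum to zero:
ice -7.781→0 °C: 0.01921×2090×7.781 = 312.4
  melt ice: 0.01921×334000 = 6416.1
  warm the meltwater: 80.3 T
  milk: 4366.2(T − 53.21)
4446.5 T = 232327 − 6728.5 = 225599
T ≈ 50.74 °C — above 0 °C, consistent with complete melting.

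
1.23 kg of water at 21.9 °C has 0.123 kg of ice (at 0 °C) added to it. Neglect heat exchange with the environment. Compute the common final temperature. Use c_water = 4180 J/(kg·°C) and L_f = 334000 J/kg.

T_f ≈ 12.6 °C

Net heat exchanged in the isolated system is zero:
melt ice: 0.123×334000 = 41082
  warm the meltwater: 514.14 T
  water cools: 1.23×4180×(T − 21.9) = 5141.4(T − 21.9)
5655.5 T = 112597 − 41082 = 71515
T ≈ 12.65 °C. Since T > 0 °C, the all-ice-melts assumption holds.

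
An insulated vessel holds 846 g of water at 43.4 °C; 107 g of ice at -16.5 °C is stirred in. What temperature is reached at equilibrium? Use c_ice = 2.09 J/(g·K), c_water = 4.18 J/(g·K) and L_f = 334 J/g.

Energy balance with sensible and latent terms:
ice -16.5→0 °C: 107×2.09×16.5 = 3689.9; melt ice: 107×334 = 35738; warm the meltwater: 447.26 T; water cools: 846×4.18×(T − 43.4) = 3536.3(T − 43.4)
3983.5 T = 153475 − 39428 = 114047
T ≈ 28.63 °C — above 0 °C, consistent with complete melting.

T_f ≈ 28.6 °C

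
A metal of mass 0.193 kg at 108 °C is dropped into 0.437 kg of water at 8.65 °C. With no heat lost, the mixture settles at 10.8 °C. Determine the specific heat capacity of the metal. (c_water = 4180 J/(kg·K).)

c ≈ 209 J/(kg·K)

Setting the total heat transfer to zero:
0.193·c·(10.8 − 108) + 0.437·4180·(10.8 − 8.65) = 0
-18.76 c = -3927.3
c = -3927.3/-18.76 ≈ 209.3 J/(kg·K)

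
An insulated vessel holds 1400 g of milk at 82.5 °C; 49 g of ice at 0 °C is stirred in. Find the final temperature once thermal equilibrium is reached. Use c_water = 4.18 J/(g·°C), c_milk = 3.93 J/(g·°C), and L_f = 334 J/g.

Let T be the final temperature. ΣQ_i = 0:
latent heat to melt: 49×334 = 16366
  meltwater 0→T: 49×4.18×T = 204.82 T
  milk cools: 1400×3.93×(T − 82.5) = 5502(T − 82.5)
5706.8 T = 453915 − 16366 = 437549
T ≈ 76.67 °C. Since T > 0 °C, the all-ice-melts assumption holds.

T_f ≈ 76.7 °C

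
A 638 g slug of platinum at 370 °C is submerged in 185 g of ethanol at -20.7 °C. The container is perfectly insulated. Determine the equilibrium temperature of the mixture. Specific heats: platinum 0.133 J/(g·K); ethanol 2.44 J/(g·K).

Net heat exchanged in the isolated system is zero:
638*0.133*(T − 370) + 185*2.44*(T − (-20.7)) = 0
(84.85 + 451.4) T = 84.85*370 + 451.4*(-20.7)
T = 22052/536.25 ≈ 41.12 °C

T_f ≈ 41.1 °C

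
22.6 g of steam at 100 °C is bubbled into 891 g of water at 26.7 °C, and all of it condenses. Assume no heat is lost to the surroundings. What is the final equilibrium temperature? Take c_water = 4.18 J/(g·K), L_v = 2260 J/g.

Setting the total heat transfer to zero:
latent heat released on condensation: 22.6×2260 = 51076; condensed water 100 °C→T: 94.47(T − 100); original water: 3724.4(T − 26.7)
3818.8 T = 51076 + 9446.8 + 99441 = 159964
T ≈ 41.89 °C (< 100 °C, so full condensation is consistent).

T_f ≈ 41.9 °C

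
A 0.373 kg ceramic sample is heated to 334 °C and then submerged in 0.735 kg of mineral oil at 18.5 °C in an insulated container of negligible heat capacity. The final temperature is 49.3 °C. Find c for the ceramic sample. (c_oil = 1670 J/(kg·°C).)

c ≈ 356 J/(kg·°C)

Conservation of energy gives ΣQ = 0:
0.373·c·(49.3 − 334) + 0.735·1670·(49.3 − 18.5) = 0
-106.19 c = -37805
c = -37805/-106.19 ≈ 356 J/(kg·°C)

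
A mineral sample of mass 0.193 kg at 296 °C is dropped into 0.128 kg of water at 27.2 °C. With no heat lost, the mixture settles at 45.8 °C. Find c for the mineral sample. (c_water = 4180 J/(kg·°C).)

c ≈ 206 J/(kg·°C)

Heat lost by the mineral sample = heat gained by the water:
0.193×c×(296 − 45.8) = 0.128×4180×(45.8 − 27.2)
48.29 c = 9951.7  ⇒  c ≈ 206.1 J/(kg·°C)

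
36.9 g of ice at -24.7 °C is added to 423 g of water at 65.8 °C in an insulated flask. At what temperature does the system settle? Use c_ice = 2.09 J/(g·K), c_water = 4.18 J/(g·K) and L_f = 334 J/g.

Energy balance with sensible and latent terms:
warm ice to 0 °C: 36.9·2.09·(0 − (-24.7)) = 1904.9
  fusion: m_ice L_f = 36.9·334 = 12325
  meltwater 0→T: 36.9·4.18·T = 154.24 T
  water: 1768.1(T − 65.8)
1922.4 T = 116344 − 14229 = 102114
T ≈ 53.12 °C — above 0 °C, consistent with complete melting.

T_f ≈ 53.1 °C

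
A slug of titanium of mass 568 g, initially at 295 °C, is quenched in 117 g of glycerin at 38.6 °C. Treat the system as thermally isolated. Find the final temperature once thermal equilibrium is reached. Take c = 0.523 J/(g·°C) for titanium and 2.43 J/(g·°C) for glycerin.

T_f ≈ 169.6 °C

T_f = Σ m_i c_i T_i / Σ m_i c_i:
T_f = (297.06·295 + 284.31·38.6) / (297.06 + 284.31)
    = 98608 / 581.37 ≈ 169.61 °C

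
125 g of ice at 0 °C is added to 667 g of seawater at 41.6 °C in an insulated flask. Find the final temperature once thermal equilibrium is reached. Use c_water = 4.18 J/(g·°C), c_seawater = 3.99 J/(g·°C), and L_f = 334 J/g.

T_f ≈ 21.7 °C

Let T be the final temperature. ΣQ_i = 0:
latent heat to melt: 125·334 = 41750; meltwater 0→T: 125·4.18·T = 522.5 T; seawater cools: 667·3.99·(T − 41.6) = 2661.3(T − 41.6)
3183.8 T = 110711 − 41750 = 68961
T ≈ 21.66 °C (positive, so assuming full melt was valid).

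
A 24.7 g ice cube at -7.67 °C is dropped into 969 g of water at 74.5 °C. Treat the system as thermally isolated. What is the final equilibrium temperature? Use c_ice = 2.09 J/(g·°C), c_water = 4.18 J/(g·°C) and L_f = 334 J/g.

T_f ≈ 70.6 °C

Taking heat into each body as positive, Σ m c ΔT = 0:
ice -7.67→0 °C: 24.7×2.09×7.67 = 395.95; melt ice: 24.7×334 = 8249.8; meltwater 0→T: 24.7×4.18×T = 103.25 T; water cools: 969×4.18×(T − 74.5) = 4050.4(T − 74.5)
4153.7 T = 301756 − 8645.7 = 293111
T ≈ 70.57 °C — above 0 °C, consistent with complete melting.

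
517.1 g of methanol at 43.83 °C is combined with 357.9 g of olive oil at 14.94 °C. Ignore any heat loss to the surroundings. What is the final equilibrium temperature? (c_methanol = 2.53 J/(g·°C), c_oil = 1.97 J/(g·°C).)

Taking heat into each body as positive, Σ m c ΔT = 0:
517.1×2.53×(T − 43.83) + 357.9×1.97×(T − 14.94) = 0
1308.3(T − 43.83) + 705.06(T − 14.94) = 0
(1308.3 + 705.06) T = 1308.3×43.83 + 705.06×14.94
T = 67875 / 2013.3 = 33.7 °C

T_f ≈ 33.7 °C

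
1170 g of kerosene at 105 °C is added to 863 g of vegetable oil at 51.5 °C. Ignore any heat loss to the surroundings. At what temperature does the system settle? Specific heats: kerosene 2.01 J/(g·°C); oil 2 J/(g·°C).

T_f ≈ 82.4 °C

Taking heat into each body as positive, Σ m c ΔT = 0:
1170×2.01×(T − 105) + 863×2×(T − 51.5) = 0
2351.7(T − 105) + 1726(T − 51.5) = 0
(2351.7 + 1726) T = 2351.7×105 + 1726×51.5
T = 335818 / 4077.7 = 82.4 °C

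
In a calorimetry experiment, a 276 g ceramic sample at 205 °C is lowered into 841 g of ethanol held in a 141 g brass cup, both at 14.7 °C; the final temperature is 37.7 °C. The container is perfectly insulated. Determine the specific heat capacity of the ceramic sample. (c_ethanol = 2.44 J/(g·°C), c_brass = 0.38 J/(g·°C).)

c ≈ 1.05 J/(g·°C)

Setting the total heat transfer to zero:
276×c×(37.7 − 205) + 841×2.44×(37.7 − 14.7) + 141×0.38×(37.7 − 14.7) = 0
-46175 c = -48429
c = -48429/-46175 ≈ 1.049 J/(g·°C)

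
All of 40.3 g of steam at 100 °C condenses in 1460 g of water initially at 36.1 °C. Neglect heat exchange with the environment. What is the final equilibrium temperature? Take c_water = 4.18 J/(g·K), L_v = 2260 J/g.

Sum of m c ΔT and latent-heat terms is zero:
latent heat released on condensation: 40.3·2260 = 91078; condensed water 100 °C→T: 168.45(T − 100); original water: 6102.8(T − 36.1)
6271.3 T = 91078 + 16845 + 220311 = 328234
T ≈ 52.34 °C, under the boiling point, so the assumption holds.

T_f ≈ 52.3 °C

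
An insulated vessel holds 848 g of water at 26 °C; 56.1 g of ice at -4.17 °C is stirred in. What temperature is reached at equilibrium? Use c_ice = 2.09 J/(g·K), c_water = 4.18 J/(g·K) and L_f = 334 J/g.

T_f ≈ 19.3 °C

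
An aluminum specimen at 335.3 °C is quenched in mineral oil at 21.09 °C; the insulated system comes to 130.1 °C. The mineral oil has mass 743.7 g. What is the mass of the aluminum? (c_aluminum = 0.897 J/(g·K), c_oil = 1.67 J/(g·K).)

Net heat exchanged in the isolated system is zero:
m·0.897·(130.1 − 335.3) + 743.7·1.67·(130.1 − 21.09) = 0
-184.06 m = -135388
m = -135388/-184.06 ≈ 735.5 g

m ≈ 736 g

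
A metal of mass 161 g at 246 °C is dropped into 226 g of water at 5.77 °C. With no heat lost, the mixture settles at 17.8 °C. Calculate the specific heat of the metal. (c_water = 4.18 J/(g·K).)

Let T be the final temperature. ΣQ_i = 0:
161×c×(17.8 − 246) + 226×4.18×(17.8 − 5.77) = 0
-36740 c = -11365
c = -11365/-36740 ≈ 0.3093 J/(g·K)

c ≈ 0.309 J/(g·K)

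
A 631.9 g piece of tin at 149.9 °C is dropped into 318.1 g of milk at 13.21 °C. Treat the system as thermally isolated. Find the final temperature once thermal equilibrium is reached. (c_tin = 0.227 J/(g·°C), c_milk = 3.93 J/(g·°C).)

T_f = Σ m_i c_i T_i / Σ m_i c_i:
T_f = (143.44·149.9 + 1250.1·13.21) / (143.44 + 1250.1)
    = 38016 / 1393.6 ≈ 27.28 °C

T_f ≈ 27.3 °C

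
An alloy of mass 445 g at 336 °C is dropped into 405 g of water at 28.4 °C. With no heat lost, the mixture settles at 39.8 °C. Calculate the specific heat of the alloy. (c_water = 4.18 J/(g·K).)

c ≈ 0.146 J/(g·K)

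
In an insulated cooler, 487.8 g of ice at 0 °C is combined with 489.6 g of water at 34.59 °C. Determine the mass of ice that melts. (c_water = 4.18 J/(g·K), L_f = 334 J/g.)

m_melted ≈ 212 g

Cooling the water to 0 °C releases 489.6×4.18×34.59 = 70789 J.
Melting all 487.8 g of ice would need 487.8×334 = 162925 J.
That's not enough to melt it all — equilibrium is at 0 °C with ice remaining.
m_melt = 70789 / L_f = 211.9 g.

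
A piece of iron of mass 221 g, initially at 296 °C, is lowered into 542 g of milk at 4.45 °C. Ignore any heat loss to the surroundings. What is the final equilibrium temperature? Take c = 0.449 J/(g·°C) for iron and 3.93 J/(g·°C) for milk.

Net heat exchanged in the isolated system is zero:
221·0.449·(T − 296) + 542·3.93·(T − 4.45) = 0
99.23(T − 296) + 2130.1(T − 4.45) = 0
(99.23 + 2130.1) T = 99.23·296 + 2130.1·4.45
T = 38851 / 2229.3 = 17.4 °C

T_f ≈ 17.4 °C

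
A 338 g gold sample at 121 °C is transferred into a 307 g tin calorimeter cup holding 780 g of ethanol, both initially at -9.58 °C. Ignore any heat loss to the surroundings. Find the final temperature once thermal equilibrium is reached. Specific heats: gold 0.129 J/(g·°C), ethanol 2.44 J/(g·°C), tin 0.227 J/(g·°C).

Net heat exchanged in the isolated system is zero:
338×0.129×(T − 121) + 780×2.44×(T − (-9.58)) + 307×0.227×(T − (-9.58)) = 0
2016.5 T = -13624
T ≈ -6.76 °C

T_f ≈ -6.8 °C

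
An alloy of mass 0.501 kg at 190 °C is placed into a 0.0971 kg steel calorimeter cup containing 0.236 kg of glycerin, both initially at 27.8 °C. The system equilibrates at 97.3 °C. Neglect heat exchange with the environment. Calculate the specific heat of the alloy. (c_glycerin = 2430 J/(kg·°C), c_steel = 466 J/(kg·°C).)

Net heat exchanged in the isolated system is zero:
0.501×c×(97.3 − 190) + 0.236×2430×(97.3 − 27.8) + 0.0971×466×(97.3 − 27.8) = 0
-46.44 c = -43002
c = -43002/-46.44 ≈ 925.9 J/(kg·°C)

c ≈ 926 J/(kg·°C)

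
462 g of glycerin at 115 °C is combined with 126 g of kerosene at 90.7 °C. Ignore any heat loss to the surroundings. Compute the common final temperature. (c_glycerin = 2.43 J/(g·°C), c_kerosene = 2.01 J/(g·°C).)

Net heat exchanged in the isolated system is zero:
462*2.43*(T − 115) + 126*2.01*(T − 90.7) = 0
1122.7(T − 115) + 253.26(T − 90.7) = 0
(1122.7 + 253.26) T = 1122.7*115 + 253.26*90.7
T = 152077 / 1375.9 = 111 °C

T_f ≈ 110.5 °C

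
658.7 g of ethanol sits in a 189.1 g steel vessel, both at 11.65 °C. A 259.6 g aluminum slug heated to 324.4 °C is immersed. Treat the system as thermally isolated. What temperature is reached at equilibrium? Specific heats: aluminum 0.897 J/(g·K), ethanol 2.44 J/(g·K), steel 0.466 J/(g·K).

T_f ≈ 49.4 °C

Net heat exchanged in the isolated system is zero:
259.6*0.897*(T − 324.4) + 658.7*2.44*(T − 11.65) + 189.1*0.466*(T − 11.65) = 0
(232.86 + 1607.2 + 88.12) T = 232.86*324.4 + 1607.2*11.65 + 88.12*11.65
T ≈ 49.42 °C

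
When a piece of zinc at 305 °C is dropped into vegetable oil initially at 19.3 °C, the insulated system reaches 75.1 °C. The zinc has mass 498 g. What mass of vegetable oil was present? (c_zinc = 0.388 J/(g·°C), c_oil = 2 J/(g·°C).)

|Q_zinc| = |Q_oil|:
498·0.388·(305 − 75.1) = m·2·(75.1 − 19.3)
111.6 m = 44422  ⇒  m ≈ 398 g

m ≈ 398 g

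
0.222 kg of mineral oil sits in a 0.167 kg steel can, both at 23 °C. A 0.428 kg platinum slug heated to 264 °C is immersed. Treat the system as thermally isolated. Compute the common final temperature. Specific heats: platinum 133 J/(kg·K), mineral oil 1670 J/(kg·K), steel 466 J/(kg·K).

T_f ≈ 50.1 °C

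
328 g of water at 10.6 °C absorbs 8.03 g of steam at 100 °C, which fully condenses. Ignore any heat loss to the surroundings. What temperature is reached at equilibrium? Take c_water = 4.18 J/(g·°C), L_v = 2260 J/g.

Taking heat into each body as positive, Σ m c ΔT = 0:
condense steam: −8.03·2260 = −18148
  condensate cools 100→T: 8.03·4.18·(T − 100) = 33.57(T − 100)
  water warms: 328·4.18·(T − 10.6) = 1371(T − 10.6)
1404.6 T = 18148 + 3356.5 + 14533 = 36037
T ≈ 25.66 °C, under the boiling point, so the assumption holds.

T_f ≈ 25.7 °C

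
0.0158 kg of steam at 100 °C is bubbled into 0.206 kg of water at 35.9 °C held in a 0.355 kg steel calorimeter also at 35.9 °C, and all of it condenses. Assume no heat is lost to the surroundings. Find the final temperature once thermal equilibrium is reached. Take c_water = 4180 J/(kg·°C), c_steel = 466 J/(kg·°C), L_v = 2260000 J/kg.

T_f ≈ 72.5 °C

Let T be the final temperature. ΣQ_i = 0:
steam→water at 100 °C releases m L_v = 0.0158×2260000 = 35708; condensed water 100 °C→T: 66.04(T − 100); water warms: 0.206×4180×(T − 35.9) = 861.08(T − 35.9); steel cup: 0.355×466×(T − 35.9) = 165.43(T − 35.9)
1092.6 T = 35708 + 6604.4 + 36852 = 79164
T ≈ 72.46 °C, under the boiling point, so the assumption holds.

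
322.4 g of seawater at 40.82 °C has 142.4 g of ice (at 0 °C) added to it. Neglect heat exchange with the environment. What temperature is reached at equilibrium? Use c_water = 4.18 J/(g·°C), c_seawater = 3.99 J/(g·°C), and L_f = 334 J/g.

T_f ≈ 2.6 °C

Energy balance with sensible and latent terms:
latent heat to melt: 142.4×334 = 47562; meltwater 0→T: 142.4×4.18×T = 595.23 T; seawater: 1286.4(T − 40.82)
1881.6 T = 52510 − 47562 = 4948.3
T ≈ 2.63 °C. Since T > 0 °C, the all-ice-melts assumption holds.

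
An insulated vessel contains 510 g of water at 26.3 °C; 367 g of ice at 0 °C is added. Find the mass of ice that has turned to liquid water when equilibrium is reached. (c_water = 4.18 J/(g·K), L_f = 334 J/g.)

m_melted ≈ 168 g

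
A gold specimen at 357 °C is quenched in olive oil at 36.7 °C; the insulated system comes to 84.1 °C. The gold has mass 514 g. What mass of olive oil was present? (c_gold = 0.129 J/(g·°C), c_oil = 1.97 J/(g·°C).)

m ≈ 194 g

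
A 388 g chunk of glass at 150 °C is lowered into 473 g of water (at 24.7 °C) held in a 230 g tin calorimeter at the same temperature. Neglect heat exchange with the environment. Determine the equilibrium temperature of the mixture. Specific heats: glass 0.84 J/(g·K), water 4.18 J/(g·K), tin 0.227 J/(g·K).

T_f ≈ 42.0 °C

T_f is the heat-capacity-weighted average of the initial temperatures:
T_f = (325.92·150 + 1977.1·24.7 + 52.21·24.7) / (325.92 + 1977.1 + 52.21)
    = 99013 / 2355.3 ≈ 42.04 °C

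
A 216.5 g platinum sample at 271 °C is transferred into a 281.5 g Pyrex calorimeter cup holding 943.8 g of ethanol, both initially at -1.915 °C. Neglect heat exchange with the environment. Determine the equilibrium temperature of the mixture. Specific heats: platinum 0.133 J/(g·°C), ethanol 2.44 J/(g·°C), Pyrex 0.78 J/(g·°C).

Conservation of energy gives ΣQ = 0:
216.5×0.133×(T − 271) + 943.8×2.44×(T − (-1.915)) + 281.5×0.78×(T − (-1.915)) = 0
28.79(T − 271) + 2302.9(T − (-1.915)) + 219.57(T − (-1.915)) = 0
2551.2 T = 2972.8
T = 2972.8/2551.2 ≈ 1.17 °C

T_f ≈ 1.2 °C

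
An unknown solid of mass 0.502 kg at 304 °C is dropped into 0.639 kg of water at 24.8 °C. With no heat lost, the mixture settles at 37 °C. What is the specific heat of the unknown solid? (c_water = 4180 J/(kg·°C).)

c ≈ 243 J/(kg·°C)

Heat lost by the unknown solid = heat gained by the water:
0.502×c×(304 − 37) = 0.639×4180×(37 − 24.8)
134.03 c = 32586  ⇒  c ≈ 243.1 J/(kg·°C)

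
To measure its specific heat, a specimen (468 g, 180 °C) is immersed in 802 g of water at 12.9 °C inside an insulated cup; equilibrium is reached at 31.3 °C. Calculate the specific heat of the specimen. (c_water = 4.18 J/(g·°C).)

Heat lost by the specimen = heat gained by the water:
468·c·(180 − 31.3) = 802·4.18·(31.3 − 12.9)
69592 c = 61683  ⇒  c ≈ 0.8864 J/(g·°C)

c ≈ 0.886 J/(g·°C)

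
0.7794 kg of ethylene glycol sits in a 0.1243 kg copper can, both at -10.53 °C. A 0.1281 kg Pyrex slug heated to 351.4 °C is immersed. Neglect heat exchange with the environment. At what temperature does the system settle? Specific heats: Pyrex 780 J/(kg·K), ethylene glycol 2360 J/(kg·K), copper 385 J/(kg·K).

Conservation of energy gives ΣQ = 0:
0.1281×780×(T − 351.4) + 0.7794×2360×(T − (-10.53)) + 0.1243×385×(T − (-10.53)) = 0
99.92(T − 351.4) + 1839.4(T − (-10.53)) + 47.86(T − (-10.53)) = 0
1987.2 T = 15239
T = 15239 / 1987.2 = 7.67 °C

T_f ≈ 7.7 °C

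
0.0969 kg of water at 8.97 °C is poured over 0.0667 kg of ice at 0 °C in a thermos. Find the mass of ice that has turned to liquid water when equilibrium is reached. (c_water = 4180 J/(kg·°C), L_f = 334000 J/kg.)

Cooling the water to 0 °C releases 0.0969×4180×8.97 = 3633.2 J.
To melt every bit of ice: 0.0667×334000 = 22278 J.
That's not enough to melt it all — equilibrium is at 0 °C with ice remaining.
m_melted×334000 = 3633.2  ⇒  m_melted ≈ 0.01088 kg.

m_melted ≈ 0.0109 kg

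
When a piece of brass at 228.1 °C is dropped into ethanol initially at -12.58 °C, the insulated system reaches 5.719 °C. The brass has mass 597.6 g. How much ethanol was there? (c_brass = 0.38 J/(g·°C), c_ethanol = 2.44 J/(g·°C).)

Taking heat into each body as positive, Σ m c ΔT = 0:
597.6·0.38·(5.719 − 228.1) + m·2.44·(5.719 − (-12.58)) = 0
44.65 m = 50500
m = 50500/44.65 ≈ 1131 g

m ≈ 1130 g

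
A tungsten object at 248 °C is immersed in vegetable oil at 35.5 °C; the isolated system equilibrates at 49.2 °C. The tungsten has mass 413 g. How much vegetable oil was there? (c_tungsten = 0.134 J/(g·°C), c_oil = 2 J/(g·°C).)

m ≈ 402 g

Heat lost by the tungsten = heat gained by the oil:
413×0.134×(248 − 49.2) = m×2×(49.2 − 35.5)
27.4 m = 11002  ⇒  m ≈ 401.5 g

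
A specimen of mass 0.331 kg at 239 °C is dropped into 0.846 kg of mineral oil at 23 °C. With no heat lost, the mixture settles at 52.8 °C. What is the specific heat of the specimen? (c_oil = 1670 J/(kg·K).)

Conservation of energy gives ΣQ = 0:
0.331×c×(52.8 − 239) + 0.846×1670×(52.8 − 23) = 0
-61.63 c = -42102
c = -42102/-61.63 ≈ 683.1 J/(kg·K)

c ≈ 683 J/(kg·K)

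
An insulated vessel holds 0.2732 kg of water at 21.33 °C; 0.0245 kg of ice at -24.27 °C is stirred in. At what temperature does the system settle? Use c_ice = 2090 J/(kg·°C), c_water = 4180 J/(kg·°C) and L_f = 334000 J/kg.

T_f ≈ 12.0 °C

Net heat exchanged in the isolated system is zero:
ice -24.27→0 °C: 0.0245×2090×24.27 = 1242.7
  latent heat to melt: 0.0245×334000 = 8183
  warm the meltwater: 102.41 T
  water cools: 0.2732×4180×(T − 21.33) = 1142(T − 21.33)
1244.4 T = 24358 − 9425.7 = 14933
T ≈ 12.00 °C — above 0 °C, consistent with complete melting.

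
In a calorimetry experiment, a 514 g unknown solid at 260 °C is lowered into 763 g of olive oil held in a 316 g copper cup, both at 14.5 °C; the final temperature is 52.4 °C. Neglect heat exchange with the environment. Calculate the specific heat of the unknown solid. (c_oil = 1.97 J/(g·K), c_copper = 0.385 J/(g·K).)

c ≈ 0.577 J/(g·K)

Energy conservation, ΣQ = 0:
514·c·(52.4 − 260) + 763·1.97·(52.4 − 14.5) + 316·0.385·(52.4 − 14.5) = 0
-106706 c = -61579
c = -61579/-106706 ≈ 0.5771 J/(g·K)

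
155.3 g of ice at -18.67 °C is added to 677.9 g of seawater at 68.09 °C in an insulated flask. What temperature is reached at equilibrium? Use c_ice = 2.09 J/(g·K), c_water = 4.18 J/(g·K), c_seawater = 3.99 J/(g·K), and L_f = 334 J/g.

Energy conservation, ΣQ = 0:
ice -18.67→0 °C: 155.3×2.09×18.67 = 6059.9; latent heat to melt: 155.3×334 = 51870; warm the meltwater: 649.15 T; seawater cools: 677.9×3.99×(T − 68.09) = 2704.8(T − 68.09)
3354 T = 184171 − 57930 = 126241
T ≈ 37.64 °C (positive, so assuming full melt was valid).

T_f ≈ 37.6 °C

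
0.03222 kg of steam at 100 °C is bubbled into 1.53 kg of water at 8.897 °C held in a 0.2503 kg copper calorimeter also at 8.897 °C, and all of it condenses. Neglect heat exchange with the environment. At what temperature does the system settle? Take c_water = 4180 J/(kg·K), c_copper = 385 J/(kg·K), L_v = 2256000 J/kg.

T_f ≈ 21.7 °C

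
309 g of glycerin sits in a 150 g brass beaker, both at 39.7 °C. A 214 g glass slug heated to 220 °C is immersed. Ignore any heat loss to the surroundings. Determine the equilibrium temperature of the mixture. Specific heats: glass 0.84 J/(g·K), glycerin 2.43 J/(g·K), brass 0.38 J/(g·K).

Let T be the final temperature. ΣQ_i = 0:
214×0.84×(T − 220) + 309×2.43×(T − 39.7) + 150×0.38×(T − 39.7) = 0
179.76(T − 220) + 750.87(T − 39.7) + 57(T − 39.7) = 0
(179.76 + 750.87 + 57) T = 179.76×220 + 750.87×39.7 + 57×39.7
T = 71620 / 987.63 = 72.5 °C

T_f ≈ 72.5 °C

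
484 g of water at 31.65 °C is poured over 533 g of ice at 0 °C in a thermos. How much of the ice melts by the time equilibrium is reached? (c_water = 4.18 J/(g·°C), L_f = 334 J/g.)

m_melted ≈ 192 g

Cooling the water to 0 °C releases 484×4.18×31.65 = 64032 J.
Fully melting the ice requires m_ice L_f = 533×334 = 178022 J.
That's not enough to melt it all — equilibrium is at 0 °C with ice remaining.
m_melt = 64032 / L_f = 191.7 g.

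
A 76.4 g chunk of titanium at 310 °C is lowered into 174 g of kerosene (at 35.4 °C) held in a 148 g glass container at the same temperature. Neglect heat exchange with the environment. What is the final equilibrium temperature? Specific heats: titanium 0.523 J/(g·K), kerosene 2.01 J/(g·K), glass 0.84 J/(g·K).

Let T be the final temperature. ΣQ_i = 0:
76.4·0.523·(T − 310) + 174·2.01·(T − 35.4) + 148·0.84·(T − 35.4) = 0
39.96(T − 310) + 349.74(T − 35.4) + 124.32(T − 35.4) = 0
(39.96 + 349.74 + 124.32) T = 39.96·310 + 349.74·35.4 + 124.32·35.4
T = 29168 / 514.02 = 56.7 °C

T_f ≈ 56.7 °C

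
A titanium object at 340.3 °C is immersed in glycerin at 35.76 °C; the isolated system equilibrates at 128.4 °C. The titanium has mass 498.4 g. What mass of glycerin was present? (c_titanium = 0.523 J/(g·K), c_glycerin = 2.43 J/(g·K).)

m ≈ 245 g

|Q_titanium| = |Q_glycerin|:
498.4×0.523×(340.3 − 128.4) = m×2.43×(128.4 − 35.76)
225.12 m = 55235  ⇒  m ≈ 245.4 g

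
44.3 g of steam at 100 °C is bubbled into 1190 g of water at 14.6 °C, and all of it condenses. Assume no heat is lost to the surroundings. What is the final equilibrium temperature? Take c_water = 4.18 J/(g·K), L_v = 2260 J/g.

T_f ≈ 37.1 °C

Conservation of energy gives ΣQ = 0:
steam→water at 100 °C releases m L_v = 44.3·2260 = 100118
  condensate cools 100→T: 44.3·4.18·(T − 100) = 185.17(T − 100)
  original water: 4974.2(T − 14.6)
5159.4 T = 100118 + 18517 + 72623 = 191259
T ≈ 37.07 °C — below 100 °C, confirming all the steam condensed.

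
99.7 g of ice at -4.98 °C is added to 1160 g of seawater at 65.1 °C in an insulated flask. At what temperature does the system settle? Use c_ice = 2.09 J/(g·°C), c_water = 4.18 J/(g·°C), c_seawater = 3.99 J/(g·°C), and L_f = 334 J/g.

T_f ≈ 52.9 °C

Heat gained plus heat lost sum to zero:
ice -4.98→0 °C: 99.7·2.09·4.98 = 1037.7; latent heat to melt: 99.7·334 = 33300; warm the meltwater: 416.75 T; seawater cools: 1160·3.99·(T − 65.1) = 4628.4(T − 65.1)
5045.1 T = 301309 − 34337 = 266971
T ≈ 52.92 °C. Since T > 0 °C, the all-ice-melts assumption holds.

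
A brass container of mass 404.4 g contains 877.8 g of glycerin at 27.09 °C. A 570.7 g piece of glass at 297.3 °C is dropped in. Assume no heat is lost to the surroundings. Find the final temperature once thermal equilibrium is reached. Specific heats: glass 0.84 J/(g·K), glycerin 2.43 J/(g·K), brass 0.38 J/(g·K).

T_f ≈ 73.9 °C

Net heat exchanged in the isolated system is zero:
570.7*0.84*(T − 297.3) + 877.8*2.43*(T − 27.09) + 404.4*0.38*(T − 27.09) = 0
479.39(T − 297.3) + 2133.1(T − 27.09) + 153.67(T − 27.09) = 0
(479.39 + 2133.1 + 153.67) T = 479.39*297.3 + 2133.1*27.09 + 153.67*27.09
T ≈ 73.92 °C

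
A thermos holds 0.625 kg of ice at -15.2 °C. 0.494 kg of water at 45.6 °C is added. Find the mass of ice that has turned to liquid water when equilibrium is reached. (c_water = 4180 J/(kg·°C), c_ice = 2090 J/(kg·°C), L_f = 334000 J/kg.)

m_melted ≈ 0.222 kg

Cooling the water to 0 °C releases 0.494×4180×45.6 = 94160 J.
Warming the ice to 0 °C takes 0.625×2090×15.2 = 19855 J, leaving 74305 J for melting.
Melting all 0.625 kg of ice would need 0.625×334000 = 208750 J.
That's not enough to melt it all — equilibrium is at 0 °C with ice remaining.
m_melted×334000 = 74305  ⇒  m_melted ≈ 0.2225 kg.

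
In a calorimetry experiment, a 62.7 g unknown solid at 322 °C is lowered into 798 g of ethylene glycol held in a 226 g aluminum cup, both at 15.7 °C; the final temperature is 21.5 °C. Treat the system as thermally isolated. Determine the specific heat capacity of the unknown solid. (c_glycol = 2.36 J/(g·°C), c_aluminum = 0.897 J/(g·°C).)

c ≈ 0.642 J/(g·°C)

Let T be the final temperature. ΣQ_i = 0:
62.7×c×(21.5 − 322) + 798×2.36×(21.5 − 15.7) + 226×0.897×(21.5 − 15.7) = 0
-18841 c = -12099
c = -12099/-18841 ≈ 0.6421 J/(g·°C)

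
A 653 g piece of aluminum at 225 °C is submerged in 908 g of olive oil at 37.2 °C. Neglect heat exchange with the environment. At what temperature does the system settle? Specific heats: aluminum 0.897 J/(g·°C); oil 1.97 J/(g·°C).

Energy conservation, ΣQ = 0:
653×0.897×(T − 225) + 908×1.97×(T − 37.2) = 0
585.74(T − 225) + 1788.8(T − 37.2) = 0
2374.5 T = 198334
T = 198334/2374.5 ≈ 83.53 °C

T_f ≈ 83.5 °C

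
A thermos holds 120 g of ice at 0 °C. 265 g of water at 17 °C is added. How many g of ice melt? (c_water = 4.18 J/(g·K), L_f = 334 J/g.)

m_melted ≈ 56.4 g

Water can give up m c ΔT = 265·4.18·17 = 18831 J before reaching 0 °C.
Melting all 120 g of ice would need 120·334 = 40080 J.
Since 18831 < 40080 J, not all the ice melts; equilibrium is at 0 °C.
m_melt = 18831 / L_f = 56.38 g.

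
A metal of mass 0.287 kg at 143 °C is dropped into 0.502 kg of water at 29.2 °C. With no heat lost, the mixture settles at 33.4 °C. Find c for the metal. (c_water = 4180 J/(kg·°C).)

c ≈ 280 J/(kg·°C)

Heat lost by the metal = heat gained by the water:
0.287·c·(143 − 33.4) = 0.502·4180·(33.4 − 29.2)
31.46 c = 8813.1  ⇒  c ≈ 280.2 J/(kg·°C)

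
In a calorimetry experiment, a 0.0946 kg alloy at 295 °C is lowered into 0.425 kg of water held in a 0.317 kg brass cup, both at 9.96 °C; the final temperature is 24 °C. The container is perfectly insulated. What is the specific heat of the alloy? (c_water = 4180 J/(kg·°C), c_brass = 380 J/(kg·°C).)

Energy conservation, ΣQ = 0:
0.0946×c×(24 − 295) + 0.425×4180×(24 − 9.96) + 0.317×380×(24 − 9.96) = 0
-25.64 c = -26633
c = -26633/-25.64 ≈ 1039 J/(kg·°C)

c ≈ 1040 J/(kg·°C)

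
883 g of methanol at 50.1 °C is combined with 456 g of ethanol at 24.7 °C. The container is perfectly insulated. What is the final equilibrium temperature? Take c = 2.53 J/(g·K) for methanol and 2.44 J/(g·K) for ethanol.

Let T be the final temperature. ΣQ_i = 0:
883×2.53×(T − 50.1) + 456×2.44×(T − 24.7) = 0
2234(T − 50.1) + 1112.6(T − 24.7) = 0
(2234 + 1112.6) T = 2234×50.1 + 1112.6×24.7
T = 139405/3346.6 ≈ 41.66 °C

T_f ≈ 41.7 °C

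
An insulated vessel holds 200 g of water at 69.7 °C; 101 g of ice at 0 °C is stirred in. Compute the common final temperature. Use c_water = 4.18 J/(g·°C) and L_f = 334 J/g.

T_f ≈ 19.5 °C

Energy balance with sensible and latent terms:
fusion: m_ice L_f = 101×334 = 33734
  warm the meltwater: 422.18 T
  water cools: 200×4.18×(T − 69.7) = 836(T − 69.7)
1258.2 T = 58269 − 33734 = 24535
T ≈ 19.50 °C. Since T > 0 °C, the all-ice-melts assumption holds.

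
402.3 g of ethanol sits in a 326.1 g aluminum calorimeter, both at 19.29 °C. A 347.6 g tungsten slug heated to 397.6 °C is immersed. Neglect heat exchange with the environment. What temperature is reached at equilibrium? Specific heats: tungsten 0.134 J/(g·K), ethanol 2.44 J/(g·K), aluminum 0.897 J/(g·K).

Energy conservation, ΣQ = 0:
347.6*0.134*(T − 397.6) + 402.3*2.44*(T − 19.29) + 326.1*0.897*(T − 19.29) = 0
46.58(T − 397.6) + 981.61(T − 19.29) + 292.51(T − 19.29) = 0
(46.58 + 981.61 + 292.51) T = 46.58*397.6 + 981.61*19.29 + 292.51*19.29
T ≈ 32.63 °C

T_f ≈ 32.6 °C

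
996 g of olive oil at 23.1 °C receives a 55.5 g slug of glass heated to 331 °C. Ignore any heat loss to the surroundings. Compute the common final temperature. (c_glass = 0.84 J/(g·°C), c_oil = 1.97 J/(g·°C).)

With ΣQ=0 the equilibrium temperature is the m·c-weighted mean:
T_f = (46.62×331 + 1962.1×23.1) / (46.62 + 1962.1)
    = 60756 / 2008.7 ≈ 30.25 °C

T_f ≈ 30.2 °C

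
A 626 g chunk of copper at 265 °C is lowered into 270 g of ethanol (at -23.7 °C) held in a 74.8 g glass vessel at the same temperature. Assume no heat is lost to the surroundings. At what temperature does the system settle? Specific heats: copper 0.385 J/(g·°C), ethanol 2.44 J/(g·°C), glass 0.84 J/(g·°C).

T_f ≈ 48.6 °C

With ΣQ=0 the equilibrium temperature is the m·c-weighted mean:
T_f = (241.01*265 + 658.8*(-23.7) + 62.83*(-23.7)) / (241.01 + 658.8 + 62.83)
    = 46765 / 962.64 ≈ 48.58 °C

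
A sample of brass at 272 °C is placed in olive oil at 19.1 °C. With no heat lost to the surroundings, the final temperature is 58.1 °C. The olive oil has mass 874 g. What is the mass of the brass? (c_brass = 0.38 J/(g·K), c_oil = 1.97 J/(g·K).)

Let T be the final temperature. ΣQ_i = 0:
m×0.38×(58.1 − 272) + 874×1.97×(58.1 − 19.1) = 0
-81.28 m = -67149
m = -67149/-81.28 ≈ 826.1 g

m ≈ 826 g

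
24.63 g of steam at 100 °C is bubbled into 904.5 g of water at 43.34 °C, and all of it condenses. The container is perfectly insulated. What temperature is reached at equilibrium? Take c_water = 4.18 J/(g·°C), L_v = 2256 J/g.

T_f ≈ 59.1 °C

Energy conservation, ΣQ = 0:
latent heat released on condensation: 24.63×2256 = 55565
  condensate cools 100→T: 24.63×4.18×(T − 100) = 102.95(T − 100)
  water warms: 904.5×4.18×(T − 43.34) = 3780.8(T − 43.34)
3883.8 T = 55565 + 10295 + 163860 = 229721
T ≈ 59.15 °C — below 100 °C, confirming all the steam condensed.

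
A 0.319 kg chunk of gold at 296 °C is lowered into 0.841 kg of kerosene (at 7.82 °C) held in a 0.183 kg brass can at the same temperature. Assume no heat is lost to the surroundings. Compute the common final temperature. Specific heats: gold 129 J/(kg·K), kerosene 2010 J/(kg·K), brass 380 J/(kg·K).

Net heat exchanged in the isolated system is zero:
0.319·129·(T − 296) + 0.841·2010·(T − 7.82) + 0.183·380·(T − 7.82) = 0
41.15(T − 296) + 1690.4(T − 7.82) + 69.54(T − 7.82) = 0
1801.1 T = 25944
T = 25944 / 1801.1 = 14.4 °C

T_f ≈ 14.4 °C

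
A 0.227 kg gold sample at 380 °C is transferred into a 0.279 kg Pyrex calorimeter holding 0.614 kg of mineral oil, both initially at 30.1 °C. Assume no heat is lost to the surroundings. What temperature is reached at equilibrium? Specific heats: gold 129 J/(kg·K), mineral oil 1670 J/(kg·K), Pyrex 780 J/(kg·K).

T_f ≈ 38.2 °C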